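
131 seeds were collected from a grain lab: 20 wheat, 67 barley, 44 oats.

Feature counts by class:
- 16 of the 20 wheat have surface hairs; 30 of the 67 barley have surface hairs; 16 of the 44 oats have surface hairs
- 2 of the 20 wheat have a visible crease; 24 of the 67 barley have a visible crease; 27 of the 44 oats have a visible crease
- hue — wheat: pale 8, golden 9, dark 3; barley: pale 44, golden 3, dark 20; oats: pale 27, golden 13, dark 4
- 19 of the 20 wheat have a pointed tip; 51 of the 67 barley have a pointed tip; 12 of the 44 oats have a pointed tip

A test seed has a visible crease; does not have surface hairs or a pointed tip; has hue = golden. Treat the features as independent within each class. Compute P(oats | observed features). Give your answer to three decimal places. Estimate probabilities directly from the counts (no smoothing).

wheat: (20/131) × (4/20) × (2/20) × (9/20) × (1/20) ≈ 0.0000687023
barley: (67/131) × (37/67) × (24/67) × (3/67) × (16/67) ≈ 0.00108183
oats: (44/131) × (28/44) × (27/44) × (13/44) × (32/44) ≈ 0.0281829
P(oats | x) = 0.0281829 / 0.0293334323 ≈ 0.961

0.961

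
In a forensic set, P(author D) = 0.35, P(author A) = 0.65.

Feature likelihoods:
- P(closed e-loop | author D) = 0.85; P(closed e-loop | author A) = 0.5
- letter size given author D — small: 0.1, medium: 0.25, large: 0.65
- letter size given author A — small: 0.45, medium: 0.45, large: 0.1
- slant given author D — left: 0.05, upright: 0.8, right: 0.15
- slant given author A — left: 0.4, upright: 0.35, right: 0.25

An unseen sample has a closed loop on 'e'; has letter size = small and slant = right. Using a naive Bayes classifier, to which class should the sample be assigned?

author D: 0.35 × 0.85 × 0.1 × 0.15 = 0.0044625
author A: 0.65 × 0.5 × 0.45 × 0.25 = 0.0365625
Highest score → author A.

author A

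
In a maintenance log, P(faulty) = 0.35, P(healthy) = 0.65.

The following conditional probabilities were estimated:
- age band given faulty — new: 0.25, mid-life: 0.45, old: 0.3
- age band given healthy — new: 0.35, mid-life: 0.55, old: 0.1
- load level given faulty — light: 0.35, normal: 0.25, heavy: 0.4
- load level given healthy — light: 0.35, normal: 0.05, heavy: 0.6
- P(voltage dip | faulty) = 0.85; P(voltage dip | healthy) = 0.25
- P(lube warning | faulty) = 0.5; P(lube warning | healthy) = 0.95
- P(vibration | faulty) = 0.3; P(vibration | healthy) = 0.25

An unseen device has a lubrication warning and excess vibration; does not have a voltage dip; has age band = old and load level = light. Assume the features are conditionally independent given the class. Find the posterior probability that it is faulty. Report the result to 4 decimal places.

0.1695

faulty: 0.35 × 0.3 × 0.35 × (1−0.85) × 0.5 × 0.3 = 0.000826875
healthy: 0.65 × 0.1 × 0.35 × (1−0.25) × 0.95 × 0.25 = 0.00405234375
P(faulty | x) = 0.000826875 / 0.00487921875 ≈ 0.1695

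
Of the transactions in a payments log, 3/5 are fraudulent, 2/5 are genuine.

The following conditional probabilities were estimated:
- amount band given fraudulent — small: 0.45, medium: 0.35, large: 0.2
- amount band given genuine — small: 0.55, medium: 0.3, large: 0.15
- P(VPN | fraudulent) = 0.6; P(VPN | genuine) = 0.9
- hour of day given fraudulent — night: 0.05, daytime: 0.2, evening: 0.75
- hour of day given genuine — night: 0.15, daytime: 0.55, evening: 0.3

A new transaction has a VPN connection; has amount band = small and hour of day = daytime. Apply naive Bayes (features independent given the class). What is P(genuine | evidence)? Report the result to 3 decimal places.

0.771

fraudulent: 0.6 × 0.45 × 0.6 × 0.2 = 0.0324
genuine: 0.4 × 0.55 × 0.9 × 0.55 = 0.1089
P(genuine | x) = 0.1089 / 0.1413 ≈ 0.771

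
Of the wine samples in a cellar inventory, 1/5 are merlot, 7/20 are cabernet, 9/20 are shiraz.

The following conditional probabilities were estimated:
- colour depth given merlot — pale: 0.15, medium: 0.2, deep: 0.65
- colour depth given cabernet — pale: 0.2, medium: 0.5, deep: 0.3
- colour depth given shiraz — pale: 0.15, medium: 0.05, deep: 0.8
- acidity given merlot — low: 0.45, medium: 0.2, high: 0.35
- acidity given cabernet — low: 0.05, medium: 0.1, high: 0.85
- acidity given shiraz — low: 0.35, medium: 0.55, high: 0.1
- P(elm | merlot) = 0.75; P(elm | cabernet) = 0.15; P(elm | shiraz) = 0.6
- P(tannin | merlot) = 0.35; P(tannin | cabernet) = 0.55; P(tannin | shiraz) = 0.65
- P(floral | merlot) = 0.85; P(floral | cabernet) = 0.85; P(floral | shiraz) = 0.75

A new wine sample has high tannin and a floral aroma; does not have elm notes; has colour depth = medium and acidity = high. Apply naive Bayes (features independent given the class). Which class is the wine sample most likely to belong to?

merlot: 0.2 × 0.2 × 0.35 × (1−0.75) × 0.35 × 0.85 = 0.00104125
cabernet: 0.35 × 0.5 × 0.85 × (1−0.15) × 0.55 × 0.85 = 0.05910953125
shiraz: 0.45 × 0.05 × 0.1 × (1−0.6) × 0.65 × 0.75 = 0.00043875
Highest score → cabernet.

cabernet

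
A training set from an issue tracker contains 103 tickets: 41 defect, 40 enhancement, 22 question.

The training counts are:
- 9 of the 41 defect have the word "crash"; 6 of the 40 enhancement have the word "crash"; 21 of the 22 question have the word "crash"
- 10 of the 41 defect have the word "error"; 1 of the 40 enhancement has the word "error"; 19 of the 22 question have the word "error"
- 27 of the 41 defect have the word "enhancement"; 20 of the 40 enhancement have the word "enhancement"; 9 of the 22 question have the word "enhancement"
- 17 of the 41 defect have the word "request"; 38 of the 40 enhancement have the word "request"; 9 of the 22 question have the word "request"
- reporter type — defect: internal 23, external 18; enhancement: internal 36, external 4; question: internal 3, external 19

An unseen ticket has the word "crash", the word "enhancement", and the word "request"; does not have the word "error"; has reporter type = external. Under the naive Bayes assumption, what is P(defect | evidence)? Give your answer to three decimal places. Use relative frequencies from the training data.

defect: (41/103) × (9/41) × (31/41) × (27/41) × (17/41) × (18/41) ≈ 0.00791985
enhancement: (40/103) × (6/40) × (39/40) × (20/40) × (38/40) × (4/40) ≈ 0.00269782
question: (22/103) × (21/22) × (3/22) × (9/22) × (9/22) × (19/22) ≈ 0.00401838
P(defect | x) = 0.00791985 / 0.01463605 ≈ 0.541

0.541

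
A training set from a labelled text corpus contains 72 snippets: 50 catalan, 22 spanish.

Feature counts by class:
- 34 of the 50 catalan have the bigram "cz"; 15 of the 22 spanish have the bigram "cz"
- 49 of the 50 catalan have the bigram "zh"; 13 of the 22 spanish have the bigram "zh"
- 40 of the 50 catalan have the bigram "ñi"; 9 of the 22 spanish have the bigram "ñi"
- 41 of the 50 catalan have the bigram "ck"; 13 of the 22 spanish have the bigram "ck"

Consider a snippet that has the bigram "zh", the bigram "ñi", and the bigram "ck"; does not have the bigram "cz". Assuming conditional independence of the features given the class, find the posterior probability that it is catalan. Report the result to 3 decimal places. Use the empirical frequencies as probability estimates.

0.911

catalan: (50/72) × (16/50) × (49/50) × (40/50) × (41/50) ≈ 0.142862
spanish: (22/72) × (7/22) × (13/22) × (9/22) × (13/22) ≈ 0.0138876
P(catalan | x) = 0.142862 / 0.1567496 ≈ 0.911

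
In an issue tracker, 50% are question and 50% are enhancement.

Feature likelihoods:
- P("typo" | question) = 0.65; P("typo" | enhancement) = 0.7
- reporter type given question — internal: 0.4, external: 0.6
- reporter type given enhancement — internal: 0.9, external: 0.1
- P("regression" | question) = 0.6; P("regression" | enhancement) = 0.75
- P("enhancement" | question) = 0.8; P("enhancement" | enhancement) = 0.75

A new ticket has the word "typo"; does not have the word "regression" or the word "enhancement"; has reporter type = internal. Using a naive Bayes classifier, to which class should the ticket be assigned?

enhancement

question: 0.5 × 0.65 × 0.4 × (1−0.6) × (1−0.8) = 0.0104
enhancement: 0.5 × 0.7 × 0.9 × (1−0.75) × (1−0.75) = 0.0196875
Highest score → enhancement.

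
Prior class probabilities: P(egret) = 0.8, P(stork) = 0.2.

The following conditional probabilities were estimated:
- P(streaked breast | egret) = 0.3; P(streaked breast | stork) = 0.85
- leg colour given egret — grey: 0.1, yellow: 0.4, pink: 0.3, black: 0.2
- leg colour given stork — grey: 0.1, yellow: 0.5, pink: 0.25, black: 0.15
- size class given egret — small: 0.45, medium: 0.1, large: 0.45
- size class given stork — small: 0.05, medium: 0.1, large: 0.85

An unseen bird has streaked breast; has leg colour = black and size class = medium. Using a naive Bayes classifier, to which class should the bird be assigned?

egret: 0.8 × 0.3 × 0.2 × 0.1 = 0.0048
stork: 0.2 × 0.85 × 0.15 × 0.1 = 0.00255
Highest score → egret.

egret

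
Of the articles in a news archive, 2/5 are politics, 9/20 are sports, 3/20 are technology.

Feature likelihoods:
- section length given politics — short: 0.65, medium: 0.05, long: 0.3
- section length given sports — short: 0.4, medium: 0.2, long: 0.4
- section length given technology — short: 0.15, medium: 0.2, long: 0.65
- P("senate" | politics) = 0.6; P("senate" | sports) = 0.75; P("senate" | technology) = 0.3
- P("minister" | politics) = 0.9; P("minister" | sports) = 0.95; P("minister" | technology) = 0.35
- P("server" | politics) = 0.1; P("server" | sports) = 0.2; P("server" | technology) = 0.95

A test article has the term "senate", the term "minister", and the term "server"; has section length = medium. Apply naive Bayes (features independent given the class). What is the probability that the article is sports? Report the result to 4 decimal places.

0.7590

politics: 0.4 × 0.05 × 0.6 × 0.9 × 0.1 = 0.00108
sports: 0.45 × 0.2 × 0.75 × 0.95 × 0.2 = 0.012825
technology: 0.15 × 0.2 × 0.3 × 0.35 × 0.95 = 0.0029925
P(sports | x) = 0.012825 / 0.0168975 ≈ 0.7590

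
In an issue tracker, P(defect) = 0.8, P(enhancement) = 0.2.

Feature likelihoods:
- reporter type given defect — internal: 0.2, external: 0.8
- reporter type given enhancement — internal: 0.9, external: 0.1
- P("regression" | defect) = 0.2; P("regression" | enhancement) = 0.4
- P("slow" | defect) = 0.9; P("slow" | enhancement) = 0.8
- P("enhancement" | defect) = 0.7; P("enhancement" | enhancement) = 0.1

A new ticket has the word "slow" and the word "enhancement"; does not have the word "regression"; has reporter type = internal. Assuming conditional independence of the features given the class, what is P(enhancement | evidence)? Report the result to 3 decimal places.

0.097

defect: 0.8 × 0.2 × (1−0.2) × 0.9 × 0.7 = 0.08064
enhancement: 0.2 × 0.9 × (1−0.4) × 0.8 × 0.1 = 0.00864
P(enhancement | x) = 0.00864 / 0.08928 ≈ 0.097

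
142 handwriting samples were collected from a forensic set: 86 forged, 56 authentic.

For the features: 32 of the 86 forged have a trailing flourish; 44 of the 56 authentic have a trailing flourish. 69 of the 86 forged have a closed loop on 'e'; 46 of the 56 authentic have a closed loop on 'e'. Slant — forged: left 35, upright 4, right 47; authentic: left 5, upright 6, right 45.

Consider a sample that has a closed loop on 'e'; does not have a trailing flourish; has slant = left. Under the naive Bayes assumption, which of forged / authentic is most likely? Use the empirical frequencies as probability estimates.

forged: (86/142) × (54/86) × (69/86) × (35/86) ≈ 0.124173
authentic: (56/142) × (12/56) × (46/56) × (5/56) ≈ 0.0061979
Highest score → forged.

forged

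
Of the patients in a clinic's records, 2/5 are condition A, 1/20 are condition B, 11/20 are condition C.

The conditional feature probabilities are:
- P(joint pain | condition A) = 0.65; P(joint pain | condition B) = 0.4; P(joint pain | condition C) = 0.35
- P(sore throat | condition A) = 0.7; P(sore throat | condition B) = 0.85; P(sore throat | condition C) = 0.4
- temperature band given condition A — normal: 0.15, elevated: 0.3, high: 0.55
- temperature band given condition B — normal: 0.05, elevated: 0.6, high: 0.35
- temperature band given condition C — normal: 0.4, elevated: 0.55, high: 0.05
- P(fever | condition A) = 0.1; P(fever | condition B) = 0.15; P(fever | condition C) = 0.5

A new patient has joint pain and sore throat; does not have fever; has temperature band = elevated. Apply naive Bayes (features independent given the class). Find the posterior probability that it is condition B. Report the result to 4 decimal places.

condition A: 0.4 × 0.65 × 0.7 × 0.3 × (1−0.1) = 0.04914
condition B: 0.05 × 0.4 × 0.85 × 0.6 × (1−0.15) = 0.00867
condition C: 0.55 × 0.35 × 0.4 × 0.55 × (1−0.5) = 0.021175
P(condition B | x) = 0.00867 / 0.078985 ≈ 0.1098

0.1098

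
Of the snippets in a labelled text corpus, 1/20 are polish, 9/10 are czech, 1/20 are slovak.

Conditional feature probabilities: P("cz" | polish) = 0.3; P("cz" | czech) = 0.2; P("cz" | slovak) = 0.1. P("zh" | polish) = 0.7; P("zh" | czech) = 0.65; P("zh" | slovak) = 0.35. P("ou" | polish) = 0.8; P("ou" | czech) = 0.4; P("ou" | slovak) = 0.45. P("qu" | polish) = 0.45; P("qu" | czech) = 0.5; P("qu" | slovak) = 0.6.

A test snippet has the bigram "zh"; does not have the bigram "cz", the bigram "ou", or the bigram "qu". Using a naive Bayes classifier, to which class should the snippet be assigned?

polish: 0.05 × (1−0.3) × 0.7 × (1−0.8) × (1−0.45) = 0.002695
czech: 0.9 × (1−0.2) × 0.65 × (1−0.4) × (1−0.5) = 0.1404
slovak: 0.05 × (1−0.1) × 0.35 × (1−0.45) × (1−0.6) = 0.003465
Highest score → czech.

czech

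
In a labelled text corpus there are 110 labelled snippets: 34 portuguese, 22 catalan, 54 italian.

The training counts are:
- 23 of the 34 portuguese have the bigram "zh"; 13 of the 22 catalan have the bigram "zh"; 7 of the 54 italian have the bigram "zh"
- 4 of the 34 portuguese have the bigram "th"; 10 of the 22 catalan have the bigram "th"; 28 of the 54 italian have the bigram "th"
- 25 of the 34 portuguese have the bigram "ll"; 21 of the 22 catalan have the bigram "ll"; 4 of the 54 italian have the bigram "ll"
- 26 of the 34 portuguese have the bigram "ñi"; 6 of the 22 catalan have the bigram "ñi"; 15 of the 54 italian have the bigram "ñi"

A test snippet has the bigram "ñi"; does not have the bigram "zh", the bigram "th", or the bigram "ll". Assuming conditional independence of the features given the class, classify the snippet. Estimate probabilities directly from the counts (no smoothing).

italian

portuguese: (34/110) × (11/34) × (30/34) × (9/34) × (26/34) ≈ 0.0178608
catalan: (22/110) × (9/22) × (12/22) × (1/22) × (6/22) ≈ 0.000553241
italian: (54/110) × (47/54) × (26/54) × (50/54) × (15/54) ≈ 0.0529125
Highest score → italian.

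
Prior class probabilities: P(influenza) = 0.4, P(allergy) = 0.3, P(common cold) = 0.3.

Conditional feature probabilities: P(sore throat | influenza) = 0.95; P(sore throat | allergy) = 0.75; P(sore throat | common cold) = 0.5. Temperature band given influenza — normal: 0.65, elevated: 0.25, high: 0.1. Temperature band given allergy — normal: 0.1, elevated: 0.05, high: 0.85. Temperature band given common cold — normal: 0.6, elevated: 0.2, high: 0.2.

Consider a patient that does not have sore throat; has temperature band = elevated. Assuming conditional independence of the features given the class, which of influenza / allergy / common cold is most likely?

common cold

influenza: 0.4 × (1−0.95) × 0.25 = 0.005
allergy: 0.3 × (1−0.75) × 0.05 = 0.00375
common cold: 0.3 × (1−0.5) × 0.2 = 0.03
Highest score → common cold.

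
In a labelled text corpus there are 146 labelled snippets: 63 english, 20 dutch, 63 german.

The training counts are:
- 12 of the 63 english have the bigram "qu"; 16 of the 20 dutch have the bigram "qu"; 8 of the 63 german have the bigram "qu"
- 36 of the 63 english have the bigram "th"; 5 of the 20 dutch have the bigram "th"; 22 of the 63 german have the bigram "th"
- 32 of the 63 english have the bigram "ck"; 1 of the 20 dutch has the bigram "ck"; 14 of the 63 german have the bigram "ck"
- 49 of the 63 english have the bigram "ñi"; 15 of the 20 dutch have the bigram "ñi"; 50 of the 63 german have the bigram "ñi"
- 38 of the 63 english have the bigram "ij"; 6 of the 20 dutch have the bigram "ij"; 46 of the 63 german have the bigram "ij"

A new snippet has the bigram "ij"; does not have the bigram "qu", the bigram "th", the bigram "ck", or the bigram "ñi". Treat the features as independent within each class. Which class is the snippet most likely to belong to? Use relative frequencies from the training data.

english: (63/146) × (51/63) × (27/63) × (31/63) × (14/63) × (38/63) ≈ 0.00987398
dutch: (20/146) × (4/20) × (15/20) × (19/20) × (5/20) × (6/20) ≈ 0.00146404
german: (63/146) × (55/63) × (41/63) × (49/63) × (13/63) × (46/63) ≈ 0.0287295
Highest score → german.

german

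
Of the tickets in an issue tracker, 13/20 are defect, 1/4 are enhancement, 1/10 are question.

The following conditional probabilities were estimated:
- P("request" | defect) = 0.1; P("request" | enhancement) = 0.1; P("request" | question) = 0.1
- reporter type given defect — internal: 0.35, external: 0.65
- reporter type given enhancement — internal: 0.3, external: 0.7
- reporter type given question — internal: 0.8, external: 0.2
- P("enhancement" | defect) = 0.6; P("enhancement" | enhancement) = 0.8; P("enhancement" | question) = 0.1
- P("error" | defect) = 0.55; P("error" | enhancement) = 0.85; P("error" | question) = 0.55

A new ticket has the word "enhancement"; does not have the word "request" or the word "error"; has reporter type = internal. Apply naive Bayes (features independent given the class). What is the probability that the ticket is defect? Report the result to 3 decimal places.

defect: 0.65 × (1−0.1) × 0.35 × 0.6 × (1−0.55) = 0.0552825
enhancement: 0.25 × (1−0.1) × 0.3 × 0.8 × (1−0.85) = 0.0081
question: 0.1 × (1−0.1) × 0.8 × 0.1 × (1−0.55) = 0.00324
P(defect | x) = 0.0552825 / 0.0666225 ≈ 0.830

0.830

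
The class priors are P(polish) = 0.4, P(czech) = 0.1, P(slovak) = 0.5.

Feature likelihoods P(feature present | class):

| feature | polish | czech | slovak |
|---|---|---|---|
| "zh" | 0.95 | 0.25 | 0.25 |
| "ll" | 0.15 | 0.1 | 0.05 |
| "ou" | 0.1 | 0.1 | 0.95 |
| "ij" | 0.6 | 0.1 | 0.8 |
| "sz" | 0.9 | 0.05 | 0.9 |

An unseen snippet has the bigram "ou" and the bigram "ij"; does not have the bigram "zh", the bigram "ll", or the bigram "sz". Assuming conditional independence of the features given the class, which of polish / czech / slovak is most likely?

polish: 0.4 × (1−0.95) × (1−0.15) × 0.1 × 0.6 × (1−0.9) = 0.000102
czech: 0.1 × (1−0.25) × (1−0.1) × 0.1 × 0.1 × (1−0.05) = 0.00064125
slovak: 0.5 × (1−0.25) × (1−0.05) × 0.95 × 0.8 × (1−0.9) = 0.027075
Highest score → slovak.

slovak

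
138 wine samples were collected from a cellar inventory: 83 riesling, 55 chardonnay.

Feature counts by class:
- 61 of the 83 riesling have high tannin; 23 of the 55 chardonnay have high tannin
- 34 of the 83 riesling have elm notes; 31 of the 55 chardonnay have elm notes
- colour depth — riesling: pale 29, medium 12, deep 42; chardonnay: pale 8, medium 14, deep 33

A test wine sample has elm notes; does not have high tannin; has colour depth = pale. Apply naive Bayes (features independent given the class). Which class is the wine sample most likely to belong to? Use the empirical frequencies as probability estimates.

riesling

riesling: (83/138) × (22/83) × (34/83) × (29/83) ≈ 0.0228173
chardonnay: (55/138) × (32/55) × (31/55) × (8/55) ≈ 0.0190107
Highest score → riesling.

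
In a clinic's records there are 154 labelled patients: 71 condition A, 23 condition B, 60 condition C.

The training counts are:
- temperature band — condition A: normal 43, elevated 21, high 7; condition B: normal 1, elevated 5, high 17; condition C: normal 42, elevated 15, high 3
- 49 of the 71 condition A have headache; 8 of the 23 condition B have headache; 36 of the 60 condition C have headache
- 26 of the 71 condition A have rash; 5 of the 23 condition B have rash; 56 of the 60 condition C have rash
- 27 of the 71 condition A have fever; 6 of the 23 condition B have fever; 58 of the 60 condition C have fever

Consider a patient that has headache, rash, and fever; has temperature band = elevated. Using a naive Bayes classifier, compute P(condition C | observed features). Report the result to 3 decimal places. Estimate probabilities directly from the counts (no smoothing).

0.793

condition A: (71/154) × (21/71) × (49/71) × (26/71) × (27/71) ≈ 0.0131056
condition B: (23/154) × (5/23) × (8/23) × (5/23) × (6/23) ≈ 0.000640438
condition C: (60/154) × (15/60) × (36/60) × (56/60) × (58/60) ≈ 0.0527273
P(condition C | x) = 0.0527273 / 0.066473338 ≈ 0.793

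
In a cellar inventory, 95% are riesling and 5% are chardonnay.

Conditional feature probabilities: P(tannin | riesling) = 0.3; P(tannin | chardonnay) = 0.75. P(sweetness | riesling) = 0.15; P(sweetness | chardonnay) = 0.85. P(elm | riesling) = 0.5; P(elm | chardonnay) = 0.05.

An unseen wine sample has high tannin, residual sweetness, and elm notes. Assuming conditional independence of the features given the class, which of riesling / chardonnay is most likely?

riesling: 0.95 × 0.3 × 0.15 × 0.5 = 0.021375
chardonnay: 0.05 × 0.75 × 0.85 × 0.05 = 0.00159375
Highest score → riesling.

riesling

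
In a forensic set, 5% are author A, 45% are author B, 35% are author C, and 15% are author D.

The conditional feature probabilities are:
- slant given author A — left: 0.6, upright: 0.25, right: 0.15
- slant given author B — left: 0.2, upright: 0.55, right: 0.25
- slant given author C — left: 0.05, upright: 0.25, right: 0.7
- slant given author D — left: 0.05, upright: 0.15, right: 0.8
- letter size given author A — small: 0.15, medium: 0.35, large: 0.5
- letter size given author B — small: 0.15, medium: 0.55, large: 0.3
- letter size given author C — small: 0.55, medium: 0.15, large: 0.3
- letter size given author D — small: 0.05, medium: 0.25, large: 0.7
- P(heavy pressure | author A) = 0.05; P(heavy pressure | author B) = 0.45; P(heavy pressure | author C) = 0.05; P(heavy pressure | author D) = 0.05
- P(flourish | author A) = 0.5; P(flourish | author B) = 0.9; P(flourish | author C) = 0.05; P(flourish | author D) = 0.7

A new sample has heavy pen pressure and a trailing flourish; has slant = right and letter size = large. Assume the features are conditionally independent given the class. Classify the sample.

author A: 0.05 × 0.15 × 0.5 × 0.05 × 0.5 = 0.00009375
author B: 0.45 × 0.25 × 0.3 × 0.45 × 0.9 = 0.01366875
author C: 0.35 × 0.7 × 0.3 × 0.05 × 0.05 = 0.00018375
author D: 0.15 × 0.8 × 0.7 × 0.05 × 0.7 = 0.00294
Highest score → author B.

author B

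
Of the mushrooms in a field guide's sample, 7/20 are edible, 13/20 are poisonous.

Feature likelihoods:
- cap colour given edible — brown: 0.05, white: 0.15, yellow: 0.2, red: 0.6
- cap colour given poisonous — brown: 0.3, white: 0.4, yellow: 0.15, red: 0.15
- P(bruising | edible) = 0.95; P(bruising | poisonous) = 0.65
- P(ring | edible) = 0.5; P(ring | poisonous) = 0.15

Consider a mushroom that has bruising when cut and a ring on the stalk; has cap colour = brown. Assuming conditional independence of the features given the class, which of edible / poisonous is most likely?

edible: 0.35 × 0.05 × 0.95 × 0.5 = 0.0083125
poisonous: 0.65 × 0.3 × 0.65 × 0.15 = 0.0190125
Highest score → poisonous.

poisonous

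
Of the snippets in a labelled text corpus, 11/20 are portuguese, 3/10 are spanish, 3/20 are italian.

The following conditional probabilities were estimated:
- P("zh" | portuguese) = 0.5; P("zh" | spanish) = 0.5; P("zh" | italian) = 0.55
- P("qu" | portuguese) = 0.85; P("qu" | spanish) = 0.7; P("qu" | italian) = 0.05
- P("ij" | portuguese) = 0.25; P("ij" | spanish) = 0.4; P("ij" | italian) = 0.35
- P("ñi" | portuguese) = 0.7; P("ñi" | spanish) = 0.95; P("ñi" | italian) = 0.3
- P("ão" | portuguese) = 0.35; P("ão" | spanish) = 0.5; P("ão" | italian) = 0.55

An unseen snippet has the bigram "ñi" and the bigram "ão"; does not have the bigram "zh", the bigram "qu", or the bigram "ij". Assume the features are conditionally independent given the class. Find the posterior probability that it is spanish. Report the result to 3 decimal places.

0.470

portuguese: 0.55 × (1−0.5) × (1−0.85) × (1−0.25) × 0.7 × 0.35 = 0.0075796875
spanish: 0.3 × (1−0.5) × (1−0.7) × (1−0.4) × 0.95 × 0.5 = 0.012825
italian: 0.15 × (1−0.55) × (1−0.05) × (1−0.35) × 0.3 × 0.55 = 0.00687740625
P(spanish | x) = 0.012825 / 0.02728209375 ≈ 0.470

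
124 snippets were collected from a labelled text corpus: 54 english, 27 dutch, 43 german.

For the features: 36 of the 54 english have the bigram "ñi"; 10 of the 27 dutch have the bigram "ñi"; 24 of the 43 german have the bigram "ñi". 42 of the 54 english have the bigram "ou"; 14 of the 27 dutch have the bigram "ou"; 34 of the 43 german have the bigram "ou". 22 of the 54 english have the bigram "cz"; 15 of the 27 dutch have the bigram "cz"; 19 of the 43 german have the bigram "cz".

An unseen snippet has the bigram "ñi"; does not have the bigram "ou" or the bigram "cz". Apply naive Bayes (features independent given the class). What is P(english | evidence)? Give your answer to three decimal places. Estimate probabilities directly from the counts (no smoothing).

english: (54/124) × (36/54) × (12/54) × (32/54) ≈ 0.0382318
dutch: (27/124) × (10/27) × (13/27) × (12/27) ≈ 0.0172574
german: (43/124) × (24/43) × (9/43) × (24/43) ≈ 0.0226103
P(english | x) = 0.0382318 / 0.0780995 ≈ 0.490

0.490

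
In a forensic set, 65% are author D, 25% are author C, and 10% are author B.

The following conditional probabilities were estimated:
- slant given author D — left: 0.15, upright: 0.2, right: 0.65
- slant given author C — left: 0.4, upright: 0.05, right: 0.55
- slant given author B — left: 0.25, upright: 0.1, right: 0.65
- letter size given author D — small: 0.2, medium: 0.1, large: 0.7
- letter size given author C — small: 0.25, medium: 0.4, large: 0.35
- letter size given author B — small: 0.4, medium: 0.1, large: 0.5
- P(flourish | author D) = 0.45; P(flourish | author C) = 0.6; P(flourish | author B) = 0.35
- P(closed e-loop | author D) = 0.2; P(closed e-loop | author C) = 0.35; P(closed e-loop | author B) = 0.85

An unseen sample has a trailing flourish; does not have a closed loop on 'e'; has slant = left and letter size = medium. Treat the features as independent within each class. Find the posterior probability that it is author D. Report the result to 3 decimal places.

0.182

author D: 0.65 × 0.15 × 0.1 × 0.45 × (1−0.2) = 0.00351
author C: 0.25 × 0.4 × 0.4 × 0.6 × (1−0.35) = 0.0156
author B: 0.1 × 0.25 × 0.1 × 0.35 × (1−0.85) = 0.00013125
P(author D | x) = 0.00351 / 0.01924125 ≈ 0.182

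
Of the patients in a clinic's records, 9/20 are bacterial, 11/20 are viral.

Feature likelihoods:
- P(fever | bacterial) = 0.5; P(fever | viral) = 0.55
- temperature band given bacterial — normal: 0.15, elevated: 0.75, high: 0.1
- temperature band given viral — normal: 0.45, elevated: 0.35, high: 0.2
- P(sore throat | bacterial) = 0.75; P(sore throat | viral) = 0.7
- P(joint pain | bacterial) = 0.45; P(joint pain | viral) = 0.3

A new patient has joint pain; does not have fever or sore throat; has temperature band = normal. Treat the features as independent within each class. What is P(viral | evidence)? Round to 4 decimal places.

0.7253

bacterial: 0.45 × (1−0.5) × 0.15 × (1−0.75) × 0.45 = 0.003796875
viral: 0.55 × (1−0.55) × 0.45 × (1−0.7) × 0.3 = 0.01002375
P(viral | x) = 0.01002375 / 0.013820625 ≈ 0.7253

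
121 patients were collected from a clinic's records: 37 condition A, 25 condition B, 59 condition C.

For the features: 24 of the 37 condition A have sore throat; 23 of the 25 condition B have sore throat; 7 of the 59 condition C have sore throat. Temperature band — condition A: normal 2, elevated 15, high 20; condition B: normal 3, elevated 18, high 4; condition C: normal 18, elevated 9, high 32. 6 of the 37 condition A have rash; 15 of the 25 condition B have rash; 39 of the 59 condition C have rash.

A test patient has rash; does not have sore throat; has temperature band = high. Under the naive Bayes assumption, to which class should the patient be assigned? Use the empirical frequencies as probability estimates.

condition A: (37/121) × (13/37) × (20/37) × (6/37) ≈ 0.0094175
condition B: (25/121) × (2/25) × (4/25) × (15/25) ≈ 0.00158678
condition C: (59/121) × (52/59) × (32/59) × (39/59) ≈ 0.154074
Highest score → condition C.

condition C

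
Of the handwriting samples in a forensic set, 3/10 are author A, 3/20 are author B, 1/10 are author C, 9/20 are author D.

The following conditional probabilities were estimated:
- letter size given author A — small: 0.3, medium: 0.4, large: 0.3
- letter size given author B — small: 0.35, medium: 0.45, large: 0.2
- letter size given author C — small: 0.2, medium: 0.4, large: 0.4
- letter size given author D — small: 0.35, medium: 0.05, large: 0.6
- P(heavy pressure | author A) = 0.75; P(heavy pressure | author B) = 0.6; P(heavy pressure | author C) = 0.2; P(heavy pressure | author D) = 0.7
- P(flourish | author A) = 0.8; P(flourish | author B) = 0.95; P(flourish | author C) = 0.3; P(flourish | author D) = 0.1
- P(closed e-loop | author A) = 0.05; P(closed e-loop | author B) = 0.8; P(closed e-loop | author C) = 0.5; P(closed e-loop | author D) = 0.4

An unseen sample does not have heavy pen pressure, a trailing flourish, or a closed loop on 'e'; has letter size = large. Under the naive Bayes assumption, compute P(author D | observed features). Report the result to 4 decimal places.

0.7372

author A: 0.3 × 0.3 × (1−0.75) × (1−0.8) × (1−0.05) = 0.004275
author B: 0.15 × 0.2 × (1−0.6) × (1−0.95) × (1−0.8) = 0.00012
author C: 0.1 × 0.4 × (1−0.2) × (1−0.3) × (1−0.5) = 0.0112
author D: 0.45 × 0.6 × (1−0.7) × (1−0.1) × (1−0.4) = 0.04374
P(author D | x) = 0.04374 / 0.059335 ≈ 0.7372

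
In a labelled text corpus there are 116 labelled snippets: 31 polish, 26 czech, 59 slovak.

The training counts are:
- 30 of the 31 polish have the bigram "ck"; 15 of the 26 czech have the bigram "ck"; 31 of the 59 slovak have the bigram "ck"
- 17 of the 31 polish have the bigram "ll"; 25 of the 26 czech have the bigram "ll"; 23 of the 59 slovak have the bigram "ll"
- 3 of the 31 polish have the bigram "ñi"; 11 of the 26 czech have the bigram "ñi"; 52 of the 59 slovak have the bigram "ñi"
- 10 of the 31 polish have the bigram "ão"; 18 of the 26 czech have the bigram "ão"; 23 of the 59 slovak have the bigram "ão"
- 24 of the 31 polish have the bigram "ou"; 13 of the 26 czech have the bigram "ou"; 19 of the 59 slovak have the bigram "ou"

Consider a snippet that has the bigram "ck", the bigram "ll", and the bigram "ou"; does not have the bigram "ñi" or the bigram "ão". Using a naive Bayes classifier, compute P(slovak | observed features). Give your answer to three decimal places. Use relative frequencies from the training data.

0.030

polish: (31/116) × (30/31) × (17/31) × (28/31) × (21/31) × (24/31) ≈ 0.0671822
czech: (26/116) × (15/26) × (25/26) × (15/26) × (8/26) × (13/26) ≈ 0.0110358
slovak: (59/116) × (31/59) × (23/59) × (7/59) × (36/59) × (19/59) ≈ 0.00242872
P(slovak | x) = 0.00242872 / 0.08064672 ≈ 0.030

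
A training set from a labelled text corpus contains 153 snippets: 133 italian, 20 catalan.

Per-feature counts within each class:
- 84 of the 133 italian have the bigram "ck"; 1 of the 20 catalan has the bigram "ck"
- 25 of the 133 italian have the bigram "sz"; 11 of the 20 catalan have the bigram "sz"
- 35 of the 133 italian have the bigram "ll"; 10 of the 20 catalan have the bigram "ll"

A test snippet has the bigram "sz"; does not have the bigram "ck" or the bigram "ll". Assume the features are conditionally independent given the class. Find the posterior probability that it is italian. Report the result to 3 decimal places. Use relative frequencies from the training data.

0.565

italian: (133/153) × (49/133) × (25/133) × (98/133) ≈ 0.0443575
catalan: (20/153) × (19/20) × (11/20) × (10/20) ≈ 0.0341503
P(italian | x) = 0.0443575 / 0.0785078 ≈ 0.565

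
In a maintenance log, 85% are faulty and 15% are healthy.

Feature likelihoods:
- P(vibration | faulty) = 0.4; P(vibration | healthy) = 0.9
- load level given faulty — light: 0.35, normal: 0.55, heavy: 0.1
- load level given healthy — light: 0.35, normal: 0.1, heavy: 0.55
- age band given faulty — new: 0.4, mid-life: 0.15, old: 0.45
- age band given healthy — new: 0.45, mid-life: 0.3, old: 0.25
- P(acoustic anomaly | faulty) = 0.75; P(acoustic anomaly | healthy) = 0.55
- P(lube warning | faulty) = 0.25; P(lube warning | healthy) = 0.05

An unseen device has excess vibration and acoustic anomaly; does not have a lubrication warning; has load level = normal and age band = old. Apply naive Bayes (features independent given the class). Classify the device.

faulty

faulty: 0.85 × 0.4 × 0.55 × 0.45 × 0.75 × (1−0.25) = 0.047334375
healthy: 0.15 × 0.9 × 0.1 × 0.25 × 0.55 × (1−0.05) = 0.0017634375
Highest score → faulty.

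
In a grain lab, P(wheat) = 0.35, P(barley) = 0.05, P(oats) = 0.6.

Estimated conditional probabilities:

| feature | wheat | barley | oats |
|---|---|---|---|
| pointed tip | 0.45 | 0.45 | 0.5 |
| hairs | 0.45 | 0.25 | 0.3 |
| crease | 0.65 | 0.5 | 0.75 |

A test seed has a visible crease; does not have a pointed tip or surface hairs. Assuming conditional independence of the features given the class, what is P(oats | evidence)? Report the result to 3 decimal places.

wheat: 0.35 × (1−0.45) × (1−0.45) × 0.65 = 0.06881875
barley: 0.05 × (1−0.45) × (1−0.25) × 0.5 = 0.0103125
oats: 0.6 × (1−0.5) × (1−0.3) × 0.75 = 0.1575
P(oats | x) = 0.1575 / 0.23663125 ≈ 0.666

0.666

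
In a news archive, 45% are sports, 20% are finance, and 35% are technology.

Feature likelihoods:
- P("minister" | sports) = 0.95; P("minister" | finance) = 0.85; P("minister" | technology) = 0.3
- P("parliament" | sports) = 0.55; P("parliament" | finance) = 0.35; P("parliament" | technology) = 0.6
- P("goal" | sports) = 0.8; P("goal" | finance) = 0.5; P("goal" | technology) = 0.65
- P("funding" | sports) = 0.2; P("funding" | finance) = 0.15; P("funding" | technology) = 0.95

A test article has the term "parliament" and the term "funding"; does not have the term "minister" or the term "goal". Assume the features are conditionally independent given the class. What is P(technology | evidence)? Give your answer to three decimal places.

0.974

sports: 0.45 × (1−0.95) × 0.55 × (1−0.8) × 0.2 = 0.000495
finance: 0.2 × (1−0.85) × 0.35 × (1−0.5) × 0.15 = 0.0007875
technology: 0.35 × (1−0.3) × 0.6 × (1−0.65) × 0.95 = 0.0488775
P(technology | x) = 0.0488775 / 0.05016 ≈ 0.974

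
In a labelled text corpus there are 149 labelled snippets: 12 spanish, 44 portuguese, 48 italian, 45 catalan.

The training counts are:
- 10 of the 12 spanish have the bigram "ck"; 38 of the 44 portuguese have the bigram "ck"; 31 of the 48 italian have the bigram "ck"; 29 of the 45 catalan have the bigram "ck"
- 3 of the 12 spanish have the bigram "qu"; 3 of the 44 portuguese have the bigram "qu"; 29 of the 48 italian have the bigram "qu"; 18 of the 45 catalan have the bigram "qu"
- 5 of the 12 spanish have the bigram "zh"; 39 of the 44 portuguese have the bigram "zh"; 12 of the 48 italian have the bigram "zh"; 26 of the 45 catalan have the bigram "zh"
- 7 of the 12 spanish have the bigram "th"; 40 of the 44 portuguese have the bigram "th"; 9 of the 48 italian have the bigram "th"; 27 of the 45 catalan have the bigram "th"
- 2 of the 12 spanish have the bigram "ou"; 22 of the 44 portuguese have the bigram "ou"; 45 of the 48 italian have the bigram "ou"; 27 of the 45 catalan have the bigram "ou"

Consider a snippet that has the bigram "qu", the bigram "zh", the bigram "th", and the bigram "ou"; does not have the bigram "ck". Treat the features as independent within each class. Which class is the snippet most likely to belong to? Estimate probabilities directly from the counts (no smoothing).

spanish: (12/149) × (2/12) × (3/12) × (5/12) × (7/12) × (2/12) ≈ 0.000135937
portuguese: (44/149) × (6/44) × (3/44) × (39/44) × (40/44) × (22/44) ≈ 0.00110617
italian: (48/149) × (17/48) × (29/48) × (12/48) × (9/48) × (45/48) ≈ 0.00302923
catalan: (45/149) × (16/45) × (18/45) × (26/45) × (27/45) × (27/45) ≈ 0.00893423
Highest score → catalan.

catalan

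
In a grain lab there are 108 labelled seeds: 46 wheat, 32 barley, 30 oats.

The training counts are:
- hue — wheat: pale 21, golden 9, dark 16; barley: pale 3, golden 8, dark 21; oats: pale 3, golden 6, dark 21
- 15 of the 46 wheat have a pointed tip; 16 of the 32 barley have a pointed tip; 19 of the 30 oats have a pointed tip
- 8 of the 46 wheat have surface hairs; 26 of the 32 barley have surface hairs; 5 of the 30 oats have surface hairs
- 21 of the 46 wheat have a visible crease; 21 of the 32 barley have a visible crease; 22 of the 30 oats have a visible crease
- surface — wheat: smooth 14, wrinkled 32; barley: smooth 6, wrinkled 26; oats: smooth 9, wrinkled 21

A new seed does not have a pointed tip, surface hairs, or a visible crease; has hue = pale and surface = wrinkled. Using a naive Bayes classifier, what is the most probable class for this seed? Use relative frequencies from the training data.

wheat: (46/108) × (21/46) × (31/46) × (38/46) × (25/46) × (32/46) ≈ 0.040926
barley: (32/108) × (3/32) × (16/32) × (6/32) × (11/32) × (26/32) ≈ 0.000727336
oats: (30/108) × (3/30) × (11/30) × (25/30) × (8/30) × (21/30) ≈ 0.00158436
Highest score → wheat.

wheat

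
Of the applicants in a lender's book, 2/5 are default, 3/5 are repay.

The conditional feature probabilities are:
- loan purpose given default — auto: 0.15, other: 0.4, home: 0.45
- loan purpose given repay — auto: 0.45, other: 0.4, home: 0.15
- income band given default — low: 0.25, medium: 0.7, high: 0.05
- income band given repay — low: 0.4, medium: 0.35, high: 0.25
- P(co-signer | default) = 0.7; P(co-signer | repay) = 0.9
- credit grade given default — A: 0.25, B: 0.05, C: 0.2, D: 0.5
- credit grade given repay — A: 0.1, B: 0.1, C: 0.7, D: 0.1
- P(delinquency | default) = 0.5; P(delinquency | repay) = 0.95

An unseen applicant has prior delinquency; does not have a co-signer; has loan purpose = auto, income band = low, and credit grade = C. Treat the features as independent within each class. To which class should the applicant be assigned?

repay

default: 0.4 × 0.15 × 0.25 × (1−0.7) × 0.2 × 0.5 = 0.00045
repay: 0.6 × 0.45 × 0.4 × (1−0.9) × 0.7 × 0.95 = 0.007182
Highest score → repay.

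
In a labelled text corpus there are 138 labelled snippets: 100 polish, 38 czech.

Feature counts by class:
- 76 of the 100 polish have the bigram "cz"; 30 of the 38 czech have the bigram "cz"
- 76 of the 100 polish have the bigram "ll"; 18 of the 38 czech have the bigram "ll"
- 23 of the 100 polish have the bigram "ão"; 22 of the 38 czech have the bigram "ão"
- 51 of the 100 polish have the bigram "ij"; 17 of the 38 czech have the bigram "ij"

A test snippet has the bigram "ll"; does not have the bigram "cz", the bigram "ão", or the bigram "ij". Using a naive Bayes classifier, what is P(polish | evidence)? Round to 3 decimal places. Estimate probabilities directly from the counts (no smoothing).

0.886

polish: (100/138) × (24/100) × (76/100) × (77/100) × (49/100) ≈ 0.0498692
czech: (38/138) × (8/38) × (18/38) × (16/38) × (21/38) ≈ 0.00638957
P(polish | x) = 0.0498692 / 0.05625877 ≈ 0.886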